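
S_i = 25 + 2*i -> [25, 27, 29, 31, 33]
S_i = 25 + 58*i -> [25, 83, 141, 199, 257]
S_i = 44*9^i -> [44, 396, 3564, 32076, 288684]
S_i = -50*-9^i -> [-50, 450, -4050, 36450, -328050]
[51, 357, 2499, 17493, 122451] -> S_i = 51*7^i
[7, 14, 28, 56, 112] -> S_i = 7*2^i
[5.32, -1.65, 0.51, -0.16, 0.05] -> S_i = 5.32*(-0.31)^i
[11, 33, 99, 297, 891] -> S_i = 11*3^i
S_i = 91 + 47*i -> [91, 138, 185, 232, 279]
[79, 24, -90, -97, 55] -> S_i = Random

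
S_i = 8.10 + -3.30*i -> [8.1, 4.8, 1.5, -1.8, -5.1]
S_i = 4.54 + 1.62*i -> [4.54, 6.16, 7.78, 9.4, 11.02]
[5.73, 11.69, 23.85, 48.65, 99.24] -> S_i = 5.73*2.04^i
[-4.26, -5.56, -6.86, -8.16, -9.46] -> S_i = -4.26 + -1.30*i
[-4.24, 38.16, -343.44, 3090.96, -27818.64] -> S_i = -4.24*(-9.00)^i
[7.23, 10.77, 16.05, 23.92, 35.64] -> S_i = 7.23*1.49^i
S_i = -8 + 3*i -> [-8, -5, -2, 1, 4]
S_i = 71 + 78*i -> [71, 149, 227, 305, 383]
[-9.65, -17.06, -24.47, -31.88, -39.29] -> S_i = -9.65 + -7.41*i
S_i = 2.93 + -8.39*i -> [2.93, -5.46, -13.85, -22.24, -30.63]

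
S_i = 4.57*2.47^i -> [4.57, 11.29, 27.88, 68.87, 170.1]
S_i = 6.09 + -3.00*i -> [6.09, 3.09, 0.09, -2.91, -5.91]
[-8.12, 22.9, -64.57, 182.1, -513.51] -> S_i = -8.12*(-2.82)^i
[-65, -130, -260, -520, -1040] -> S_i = -65*2^i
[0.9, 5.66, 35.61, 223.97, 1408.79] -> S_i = 0.90*6.29^i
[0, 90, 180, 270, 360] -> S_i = 0 + 90*i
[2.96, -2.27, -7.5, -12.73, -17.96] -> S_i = 2.96 + -5.23*i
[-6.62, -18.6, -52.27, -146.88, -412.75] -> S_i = -6.62*2.81^i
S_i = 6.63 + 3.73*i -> [6.63, 10.36, 14.09, 17.82, 21.55]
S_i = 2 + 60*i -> [2, 62, 122, 182, 242]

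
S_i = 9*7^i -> [9, 63, 441, 3087, 21609]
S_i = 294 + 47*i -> [294, 341, 388, 435, 482]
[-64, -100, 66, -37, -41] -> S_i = Random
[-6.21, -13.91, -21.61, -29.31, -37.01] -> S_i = -6.21 + -7.70*i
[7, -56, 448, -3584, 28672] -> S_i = 7*-8^i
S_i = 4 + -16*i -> [4, -12, -28, -44, -60]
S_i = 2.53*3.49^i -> [2.53, 8.83, 30.82, 107.55, 375.34]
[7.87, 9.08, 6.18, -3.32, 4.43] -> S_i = Random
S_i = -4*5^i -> [-4, -20, -100, -500, -2500]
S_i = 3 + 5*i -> [3, 8, 13, 18, 23]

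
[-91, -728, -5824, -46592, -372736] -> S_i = -91*8^i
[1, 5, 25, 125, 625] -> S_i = 1*5^i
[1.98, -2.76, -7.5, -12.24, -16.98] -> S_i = 1.98 + -4.74*i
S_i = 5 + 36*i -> [5, 41, 77, 113, 149]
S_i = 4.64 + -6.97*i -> [4.64, -2.33, -9.3, -16.27, -23.24]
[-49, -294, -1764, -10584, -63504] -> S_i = -49*6^i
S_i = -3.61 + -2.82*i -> [-3.61, -6.43, -9.25, -12.07, -14.89]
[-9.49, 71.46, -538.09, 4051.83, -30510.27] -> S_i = -9.49*(-7.53)^i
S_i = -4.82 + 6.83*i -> [-4.82, 2.01, 8.84, 15.67, 22.5]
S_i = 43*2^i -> [43, 86, 172, 344, 688]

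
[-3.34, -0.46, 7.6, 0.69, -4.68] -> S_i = Random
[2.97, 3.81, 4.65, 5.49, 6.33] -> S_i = 2.97 + 0.84*i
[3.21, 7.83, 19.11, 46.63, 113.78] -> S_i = 3.21*2.44^i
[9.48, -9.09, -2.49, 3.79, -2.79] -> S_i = Random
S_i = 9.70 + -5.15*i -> [9.7, 4.55, -0.6, -5.75, -10.9]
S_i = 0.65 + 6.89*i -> [0.65, 7.54, 14.43, 21.32, 28.21]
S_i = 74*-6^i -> [74, -444, 2664, -15984, 95904]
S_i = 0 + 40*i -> [0, 40, 80, 120, 160]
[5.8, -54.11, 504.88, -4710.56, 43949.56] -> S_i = 5.80*(-9.33)^i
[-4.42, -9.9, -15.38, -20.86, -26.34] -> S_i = -4.42 + -5.48*i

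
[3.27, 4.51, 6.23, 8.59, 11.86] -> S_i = 3.27*1.38^i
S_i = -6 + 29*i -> [-6, 23, 52, 81, 110]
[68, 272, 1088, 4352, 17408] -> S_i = 68*4^i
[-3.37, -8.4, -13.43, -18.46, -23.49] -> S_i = -3.37 + -5.03*i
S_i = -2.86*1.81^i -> [-2.86, -5.18, -9.37, -16.96, -30.7]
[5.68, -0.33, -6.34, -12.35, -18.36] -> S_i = 5.68 + -6.01*i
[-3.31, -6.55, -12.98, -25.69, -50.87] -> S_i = -3.31*1.98^i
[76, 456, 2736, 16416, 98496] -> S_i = 76*6^i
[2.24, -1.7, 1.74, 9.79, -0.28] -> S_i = Random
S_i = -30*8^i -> [-30, -240, -1920, -15360, -122880]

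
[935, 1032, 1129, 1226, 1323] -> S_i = 935 + 97*i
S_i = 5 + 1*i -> [5, 6, 7, 8, 9]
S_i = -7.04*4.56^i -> [-7.04, -32.1, -146.39, -667.52, -3043.91]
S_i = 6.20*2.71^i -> [6.2, 16.8, 45.53, 123.4, 334.4]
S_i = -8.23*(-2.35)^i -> [-8.23, 19.34, -45.45, 106.81, -251.0]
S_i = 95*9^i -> [95, 855, 7695, 69255, 623295]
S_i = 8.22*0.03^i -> [8.22, 0.25, 0.01, 0.0, 0.0]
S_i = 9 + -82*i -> [9, -73, -155, -237, -319]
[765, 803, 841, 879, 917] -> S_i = 765 + 38*i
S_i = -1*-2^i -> [-1, 2, -4, 8, -16]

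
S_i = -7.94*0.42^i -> [-7.94, -3.33, -1.4, -0.59, -0.25]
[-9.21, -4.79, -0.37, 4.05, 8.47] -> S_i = -9.21 + 4.42*i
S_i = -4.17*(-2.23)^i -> [-4.17, 9.3, -20.74, 46.24, -103.12]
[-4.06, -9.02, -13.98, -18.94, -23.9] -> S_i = -4.06 + -4.96*i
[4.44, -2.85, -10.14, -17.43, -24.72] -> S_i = 4.44 + -7.29*i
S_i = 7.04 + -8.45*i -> [7.04, -1.41, -9.86, -18.31, -26.76]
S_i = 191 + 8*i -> [191, 199, 207, 215, 223]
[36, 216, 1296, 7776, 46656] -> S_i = 36*6^i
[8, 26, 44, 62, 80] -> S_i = 8 + 18*i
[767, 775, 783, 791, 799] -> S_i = 767 + 8*i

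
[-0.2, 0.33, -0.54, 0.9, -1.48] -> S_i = -0.20*(-1.65)^i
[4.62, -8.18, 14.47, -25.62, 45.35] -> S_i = 4.62*(-1.77)^i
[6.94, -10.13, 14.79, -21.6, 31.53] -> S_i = 6.94*(-1.46)^i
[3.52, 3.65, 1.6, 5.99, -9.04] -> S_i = Random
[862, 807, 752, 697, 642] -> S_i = 862 + -55*i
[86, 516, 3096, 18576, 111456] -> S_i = 86*6^i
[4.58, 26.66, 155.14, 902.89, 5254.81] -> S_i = 4.58*5.82^i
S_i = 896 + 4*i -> [896, 900, 904, 908, 912]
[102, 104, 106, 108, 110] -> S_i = 102 + 2*i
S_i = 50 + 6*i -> [50, 56, 62, 68, 74]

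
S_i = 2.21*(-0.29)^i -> [2.21, -0.64, 0.19, -0.05, 0.02]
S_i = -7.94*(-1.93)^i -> [-7.94, 15.32, -29.58, 57.08, -110.17]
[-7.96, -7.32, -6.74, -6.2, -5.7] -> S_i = -7.96*0.92^i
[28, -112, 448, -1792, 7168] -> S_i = 28*-4^i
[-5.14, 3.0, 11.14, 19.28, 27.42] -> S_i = -5.14 + 8.14*i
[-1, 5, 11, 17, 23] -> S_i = -1 + 6*i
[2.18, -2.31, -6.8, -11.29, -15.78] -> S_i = 2.18 + -4.49*i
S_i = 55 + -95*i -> [55, -40, -135, -230, -325]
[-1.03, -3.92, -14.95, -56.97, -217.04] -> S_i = -1.03*3.81^i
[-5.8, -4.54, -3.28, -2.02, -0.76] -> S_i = -5.80 + 1.26*i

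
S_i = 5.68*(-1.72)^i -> [5.68, -9.77, 16.8, -28.9, 49.71]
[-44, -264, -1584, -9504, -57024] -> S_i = -44*6^i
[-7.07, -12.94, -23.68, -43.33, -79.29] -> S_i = -7.07*1.83^i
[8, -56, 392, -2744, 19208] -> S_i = 8*-7^i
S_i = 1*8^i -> [1, 8, 64, 512, 4096]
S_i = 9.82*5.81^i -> [9.82, 57.05, 331.48, 1925.93, 11189.64]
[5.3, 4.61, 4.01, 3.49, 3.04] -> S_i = 5.30*0.87^i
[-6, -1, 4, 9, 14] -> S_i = -6 + 5*i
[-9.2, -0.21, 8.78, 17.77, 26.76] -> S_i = -9.20 + 8.99*i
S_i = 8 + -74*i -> [8, -66, -140, -214, -288]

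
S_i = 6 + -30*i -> [6, -24, -54, -84, -114]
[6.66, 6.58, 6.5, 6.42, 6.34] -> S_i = 6.66 + -0.08*i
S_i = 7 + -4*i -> [7, 3, -1, -5, -9]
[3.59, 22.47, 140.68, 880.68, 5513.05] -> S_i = 3.59*6.26^i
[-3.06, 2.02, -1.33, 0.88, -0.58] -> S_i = -3.06*(-0.66)^i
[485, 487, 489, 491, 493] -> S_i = 485 + 2*i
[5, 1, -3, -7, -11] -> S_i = 5 + -4*i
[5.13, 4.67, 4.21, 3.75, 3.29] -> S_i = 5.13 + -0.46*i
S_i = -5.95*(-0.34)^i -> [-5.95, 2.02, -0.69, 0.23, -0.08]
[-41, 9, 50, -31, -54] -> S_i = Random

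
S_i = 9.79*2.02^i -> [9.79, 19.78, 39.95, 80.69, 163.0]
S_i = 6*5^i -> [6, 30, 150, 750, 3750]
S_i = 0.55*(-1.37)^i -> [0.55, -0.75, 1.03, -1.41, 1.94]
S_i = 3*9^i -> [3, 27, 243, 2187, 19683]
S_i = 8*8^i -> [8, 64, 512, 4096, 32768]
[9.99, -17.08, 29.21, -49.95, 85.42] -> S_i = 9.99*(-1.71)^i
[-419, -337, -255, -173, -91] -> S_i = -419 + 82*i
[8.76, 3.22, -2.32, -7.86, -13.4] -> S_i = 8.76 + -5.54*i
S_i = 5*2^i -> [5, 10, 20, 40, 80]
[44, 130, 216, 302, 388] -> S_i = 44 + 86*i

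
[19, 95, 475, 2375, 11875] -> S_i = 19*5^i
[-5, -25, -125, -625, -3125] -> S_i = -5*5^i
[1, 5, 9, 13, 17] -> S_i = 1 + 4*i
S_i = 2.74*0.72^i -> [2.74, 1.97, 1.42, 1.02, 0.74]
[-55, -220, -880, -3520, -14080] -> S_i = -55*4^i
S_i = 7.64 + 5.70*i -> [7.64, 13.34, 19.04, 24.74, 30.44]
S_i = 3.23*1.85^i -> [3.23, 5.98, 11.05, 20.45, 37.83]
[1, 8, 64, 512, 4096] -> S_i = 1*8^i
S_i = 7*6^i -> [7, 42, 252, 1512, 9072]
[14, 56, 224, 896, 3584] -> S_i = 14*4^i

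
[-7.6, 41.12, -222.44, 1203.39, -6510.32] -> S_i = -7.60*(-5.41)^i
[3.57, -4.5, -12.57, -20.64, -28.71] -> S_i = 3.57 + -8.07*i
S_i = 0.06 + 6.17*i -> [0.06, 6.23, 12.4, 18.57, 24.74]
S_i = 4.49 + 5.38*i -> [4.49, 9.87, 15.25, 20.63, 26.01]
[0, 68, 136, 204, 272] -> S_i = 0 + 68*i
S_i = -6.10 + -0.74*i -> [-6.1, -6.84, -7.58, -8.32, -9.06]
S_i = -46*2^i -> [-46, -92, -184, -368, -736]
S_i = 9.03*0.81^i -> [9.03, 7.31, 5.92, 4.8, 3.89]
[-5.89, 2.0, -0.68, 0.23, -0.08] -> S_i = -5.89*(-0.34)^i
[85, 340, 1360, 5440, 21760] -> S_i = 85*4^i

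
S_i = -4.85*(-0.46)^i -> [-4.85, 2.23, -1.03, 0.47, -0.22]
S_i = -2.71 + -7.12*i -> [-2.71, -9.83, -16.95, -24.07, -31.19]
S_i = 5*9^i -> [5, 45, 405, 3645, 32805]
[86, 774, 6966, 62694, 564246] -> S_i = 86*9^i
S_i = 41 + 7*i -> [41, 48, 55, 62, 69]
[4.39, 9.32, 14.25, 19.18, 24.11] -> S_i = 4.39 + 4.93*i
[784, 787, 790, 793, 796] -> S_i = 784 + 3*i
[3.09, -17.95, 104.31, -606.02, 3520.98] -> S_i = 3.09*(-5.81)^i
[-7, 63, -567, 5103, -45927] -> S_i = -7*-9^i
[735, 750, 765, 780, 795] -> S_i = 735 + 15*i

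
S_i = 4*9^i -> [4, 36, 324, 2916, 26244]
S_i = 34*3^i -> [34, 102, 306, 918, 2754]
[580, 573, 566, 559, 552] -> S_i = 580 + -7*i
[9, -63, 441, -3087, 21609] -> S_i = 9*-7^i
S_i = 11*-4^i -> [11, -44, 176, -704, 2816]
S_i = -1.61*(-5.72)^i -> [-1.61, 9.21, -52.68, 301.31, -1723.49]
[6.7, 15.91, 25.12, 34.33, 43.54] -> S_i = 6.70 + 9.21*i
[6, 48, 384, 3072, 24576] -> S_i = 6*8^i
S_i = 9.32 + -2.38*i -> [9.32, 6.94, 4.56, 2.18, -0.2]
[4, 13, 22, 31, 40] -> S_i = 4 + 9*i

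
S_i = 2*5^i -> [2, 10, 50, 250, 1250]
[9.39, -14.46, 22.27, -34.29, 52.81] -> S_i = 9.39*(-1.54)^i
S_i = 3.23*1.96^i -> [3.23, 6.33, 12.41, 24.32, 47.67]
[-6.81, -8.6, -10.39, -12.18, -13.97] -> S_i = -6.81 + -1.79*i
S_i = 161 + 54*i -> [161, 215, 269, 323, 377]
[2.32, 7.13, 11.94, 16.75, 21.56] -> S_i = 2.32 + 4.81*i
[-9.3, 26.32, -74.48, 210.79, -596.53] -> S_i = -9.30*(-2.83)^i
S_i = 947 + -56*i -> [947, 891, 835, 779, 723]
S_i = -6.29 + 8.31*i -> [-6.29, 2.02, 10.33, 18.64, 26.95]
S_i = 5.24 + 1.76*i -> [5.24, 7.0, 8.76, 10.52, 12.28]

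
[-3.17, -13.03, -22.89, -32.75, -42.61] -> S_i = -3.17 + -9.86*i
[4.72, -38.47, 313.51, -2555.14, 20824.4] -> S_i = 4.72*(-8.15)^i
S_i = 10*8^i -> [10, 80, 640, 5120, 40960]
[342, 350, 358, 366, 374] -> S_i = 342 + 8*i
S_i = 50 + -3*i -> [50, 47, 44, 41, 38]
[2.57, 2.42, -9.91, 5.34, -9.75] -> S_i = Random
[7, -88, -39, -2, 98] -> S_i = Random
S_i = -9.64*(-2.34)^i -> [-9.64, 22.56, -52.78, 123.52, -289.03]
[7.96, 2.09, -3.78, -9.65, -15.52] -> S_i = 7.96 + -5.87*i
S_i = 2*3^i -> [2, 6, 18, 54, 162]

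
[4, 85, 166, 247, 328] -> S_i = 4 + 81*i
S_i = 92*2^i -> [92, 184, 368, 736, 1472]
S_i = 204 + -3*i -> [204, 201, 198, 195, 192]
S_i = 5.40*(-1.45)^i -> [5.4, -7.83, 11.35, -16.46, 23.87]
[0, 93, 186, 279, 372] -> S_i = 0 + 93*i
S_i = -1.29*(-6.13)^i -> [-1.29, 7.91, -48.47, 297.15, -1821.51]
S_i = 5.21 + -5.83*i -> [5.21, -0.62, -6.45, -12.28, -18.11]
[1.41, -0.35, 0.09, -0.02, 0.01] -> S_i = 1.41*(-0.25)^i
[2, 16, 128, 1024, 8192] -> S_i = 2*8^i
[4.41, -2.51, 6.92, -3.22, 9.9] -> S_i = Random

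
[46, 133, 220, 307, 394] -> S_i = 46 + 87*i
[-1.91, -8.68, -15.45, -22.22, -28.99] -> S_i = -1.91 + -6.77*i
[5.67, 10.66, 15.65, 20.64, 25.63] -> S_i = 5.67 + 4.99*i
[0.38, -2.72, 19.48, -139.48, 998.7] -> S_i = 0.38*(-7.16)^i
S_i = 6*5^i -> [6, 30, 150, 750, 3750]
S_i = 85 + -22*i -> [85, 63, 41, 19, -3]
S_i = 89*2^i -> [89, 178, 356, 712, 1424]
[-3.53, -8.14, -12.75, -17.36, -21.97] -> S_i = -3.53 + -4.61*i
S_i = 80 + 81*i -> [80, 161, 242, 323, 404]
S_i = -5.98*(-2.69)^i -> [-5.98, 16.09, -43.27, 116.4, -313.12]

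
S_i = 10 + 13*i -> [10, 23, 36, 49, 62]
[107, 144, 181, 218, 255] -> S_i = 107 + 37*i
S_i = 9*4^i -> [9, 36, 144, 576, 2304]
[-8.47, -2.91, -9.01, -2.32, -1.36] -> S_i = Random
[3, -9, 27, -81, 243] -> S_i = 3*-3^i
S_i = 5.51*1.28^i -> [5.51, 7.05, 9.03, 11.56, 14.79]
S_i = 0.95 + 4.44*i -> [0.95, 5.39, 9.83, 14.27, 18.71]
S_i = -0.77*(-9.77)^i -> [-0.77, 7.52, -73.5, 718.08, -7015.67]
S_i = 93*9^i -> [93, 837, 7533, 67797, 610173]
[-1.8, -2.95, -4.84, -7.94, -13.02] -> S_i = -1.80*1.64^i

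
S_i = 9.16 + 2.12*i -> [9.16, 11.28, 13.4, 15.52, 17.64]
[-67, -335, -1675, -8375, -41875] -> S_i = -67*5^i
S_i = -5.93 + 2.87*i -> [-5.93, -3.06, -0.19, 2.68, 5.55]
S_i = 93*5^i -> [93, 465, 2325, 11625, 58125]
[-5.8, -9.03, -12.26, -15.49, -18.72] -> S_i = -5.80 + -3.23*i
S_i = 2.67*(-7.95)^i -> [2.67, -21.23, 168.75, -1341.57, 10665.46]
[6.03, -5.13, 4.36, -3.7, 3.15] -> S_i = 6.03*(-0.85)^i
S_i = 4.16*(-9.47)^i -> [4.16, -39.4, 373.07, -3533.0, 33457.48]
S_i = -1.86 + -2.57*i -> [-1.86, -4.43, -7.0, -9.57, -12.14]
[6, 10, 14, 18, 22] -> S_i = 6 + 4*i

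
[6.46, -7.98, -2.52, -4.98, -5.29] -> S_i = Random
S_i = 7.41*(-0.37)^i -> [7.41, -2.74, 1.01, -0.38, 0.14]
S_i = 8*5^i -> [8, 40, 200, 1000, 5000]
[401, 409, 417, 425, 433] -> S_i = 401 + 8*i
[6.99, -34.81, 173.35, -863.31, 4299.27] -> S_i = 6.99*(-4.98)^i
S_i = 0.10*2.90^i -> [0.1, 0.29, 0.84, 2.44, 7.07]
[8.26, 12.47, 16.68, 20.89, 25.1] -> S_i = 8.26 + 4.21*i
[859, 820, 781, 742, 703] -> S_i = 859 + -39*i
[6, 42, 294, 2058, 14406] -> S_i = 6*7^i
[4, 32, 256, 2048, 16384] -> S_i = 4*8^i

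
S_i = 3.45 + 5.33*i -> [3.45, 8.78, 14.11, 19.44, 24.77]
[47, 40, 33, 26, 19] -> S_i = 47 + -7*i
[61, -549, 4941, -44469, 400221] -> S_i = 61*-9^i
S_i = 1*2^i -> [1, 2, 4, 8, 16]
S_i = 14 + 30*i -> [14, 44, 74, 104, 134]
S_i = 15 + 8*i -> [15, 23, 31, 39, 47]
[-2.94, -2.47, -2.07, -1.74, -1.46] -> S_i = -2.94*0.84^i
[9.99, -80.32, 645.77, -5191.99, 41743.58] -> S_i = 9.99*(-8.04)^i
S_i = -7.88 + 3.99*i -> [-7.88, -3.89, 0.1, 4.09, 8.08]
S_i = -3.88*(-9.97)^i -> [-3.88, 38.68, -385.68, 3845.18, -38336.49]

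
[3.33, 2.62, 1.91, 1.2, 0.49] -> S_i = 3.33 + -0.71*i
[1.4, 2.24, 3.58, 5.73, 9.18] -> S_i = 1.40*1.60^i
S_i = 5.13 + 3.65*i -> [5.13, 8.78, 12.43, 16.08, 19.73]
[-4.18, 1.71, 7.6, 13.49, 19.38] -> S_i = -4.18 + 5.89*i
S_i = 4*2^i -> [4, 8, 16, 32, 64]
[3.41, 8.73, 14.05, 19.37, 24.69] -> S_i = 3.41 + 5.32*i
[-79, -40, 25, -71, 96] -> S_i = Random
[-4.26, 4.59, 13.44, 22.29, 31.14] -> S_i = -4.26 + 8.85*i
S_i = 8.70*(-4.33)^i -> [8.7, -37.67, 163.12, -706.29, 3058.23]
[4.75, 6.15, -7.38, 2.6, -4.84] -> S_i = Random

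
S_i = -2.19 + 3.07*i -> [-2.19, 0.88, 3.95, 7.02, 10.09]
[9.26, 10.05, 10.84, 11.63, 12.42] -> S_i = 9.26 + 0.79*i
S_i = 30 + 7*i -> [30, 37, 44, 51, 58]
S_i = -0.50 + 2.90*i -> [-0.5, 2.4, 5.3, 8.2, 11.1]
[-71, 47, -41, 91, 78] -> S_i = Random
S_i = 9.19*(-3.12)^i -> [9.19, -28.67, 89.46, -279.11, 870.83]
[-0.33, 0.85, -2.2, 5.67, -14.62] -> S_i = -0.33*(-2.58)^i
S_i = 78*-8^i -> [78, -624, 4992, -39936, 319488]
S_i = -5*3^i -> [-5, -15, -45, -135, -405]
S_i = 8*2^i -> [8, 16, 32, 64, 128]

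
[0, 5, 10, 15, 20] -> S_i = 0 + 5*i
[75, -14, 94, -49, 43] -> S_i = Random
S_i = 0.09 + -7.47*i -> [0.09, -7.38, -14.85, -22.32, -29.79]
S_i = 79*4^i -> [79, 316, 1264, 5056, 20224]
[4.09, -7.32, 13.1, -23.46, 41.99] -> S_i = 4.09*(-1.79)^i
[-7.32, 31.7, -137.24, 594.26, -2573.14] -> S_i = -7.32*(-4.33)^i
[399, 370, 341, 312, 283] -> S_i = 399 + -29*i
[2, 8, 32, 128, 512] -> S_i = 2*4^i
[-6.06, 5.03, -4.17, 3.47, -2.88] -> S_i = -6.06*(-0.83)^i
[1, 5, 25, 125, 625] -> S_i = 1*5^i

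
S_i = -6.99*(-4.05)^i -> [-6.99, 28.31, -114.65, 464.35, -1880.6]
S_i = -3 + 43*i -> [-3, 40, 83, 126, 169]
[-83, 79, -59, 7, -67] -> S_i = Random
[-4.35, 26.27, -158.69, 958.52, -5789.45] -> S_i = -4.35*(-6.04)^i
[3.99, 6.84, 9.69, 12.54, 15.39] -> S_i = 3.99 + 2.85*i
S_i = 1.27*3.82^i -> [1.27, 4.85, 18.53, 70.79, 270.43]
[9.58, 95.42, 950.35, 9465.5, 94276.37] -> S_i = 9.58*9.96^i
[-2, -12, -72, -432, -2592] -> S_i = -2*6^i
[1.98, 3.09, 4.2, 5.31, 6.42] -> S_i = 1.98 + 1.11*i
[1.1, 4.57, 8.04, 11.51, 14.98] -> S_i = 1.10 + 3.47*i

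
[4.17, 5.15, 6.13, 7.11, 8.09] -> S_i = 4.17 + 0.98*i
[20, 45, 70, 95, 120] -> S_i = 20 + 25*i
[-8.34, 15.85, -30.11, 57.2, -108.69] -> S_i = -8.34*(-1.90)^i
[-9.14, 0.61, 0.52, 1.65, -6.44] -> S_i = Random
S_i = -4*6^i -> [-4, -24, -144, -864, -5184]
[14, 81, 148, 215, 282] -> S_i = 14 + 67*i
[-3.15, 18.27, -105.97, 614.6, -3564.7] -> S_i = -3.15*(-5.80)^i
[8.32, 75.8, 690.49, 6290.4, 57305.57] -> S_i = 8.32*9.11^i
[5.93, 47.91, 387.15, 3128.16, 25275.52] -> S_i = 5.93*8.08^i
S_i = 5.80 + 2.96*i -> [5.8, 8.76, 11.72, 14.68, 17.64]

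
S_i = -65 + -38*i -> [-65, -103, -141, -179, -217]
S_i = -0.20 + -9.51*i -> [-0.2, -9.71, -19.22, -28.73, -38.24]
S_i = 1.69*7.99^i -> [1.69, 13.5, 107.89, 862.04, 6887.69]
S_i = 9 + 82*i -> [9, 91, 173, 255, 337]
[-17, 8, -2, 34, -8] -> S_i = Random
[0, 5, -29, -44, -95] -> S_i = Random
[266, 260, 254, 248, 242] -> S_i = 266 + -6*i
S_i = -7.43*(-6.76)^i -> [-7.43, 50.23, -339.53, 2295.24, -15515.85]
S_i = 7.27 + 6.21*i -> [7.27, 13.48, 19.69, 25.9, 32.11]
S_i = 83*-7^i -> [83, -581, 4067, -28469, 199283]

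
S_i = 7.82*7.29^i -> [7.82, 57.01, 415.59, 3029.63, 22085.99]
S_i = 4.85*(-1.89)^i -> [4.85, -9.17, 17.32, -32.74, 61.89]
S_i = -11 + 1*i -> [-11, -10, -9, -8, -7]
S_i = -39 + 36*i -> [-39, -3, 33, 69, 105]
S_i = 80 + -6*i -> [80, 74, 68, 62, 56]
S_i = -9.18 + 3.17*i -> [-9.18, -6.01, -2.84, 0.33, 3.5]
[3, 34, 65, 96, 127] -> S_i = 3 + 31*i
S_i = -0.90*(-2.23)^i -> [-0.9, 2.01, -4.48, 9.98, -22.26]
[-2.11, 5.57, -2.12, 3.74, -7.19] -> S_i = Random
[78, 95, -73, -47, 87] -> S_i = Random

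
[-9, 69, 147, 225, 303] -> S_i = -9 + 78*i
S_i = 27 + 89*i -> [27, 116, 205, 294, 383]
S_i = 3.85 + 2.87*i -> [3.85, 6.72, 9.59, 12.46, 15.33]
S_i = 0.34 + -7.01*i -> [0.34, -6.67, -13.68, -20.69, -27.7]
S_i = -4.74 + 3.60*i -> [-4.74, -1.14, 2.46, 6.06, 9.66]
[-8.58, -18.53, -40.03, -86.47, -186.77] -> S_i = -8.58*2.16^i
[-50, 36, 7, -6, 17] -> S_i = Random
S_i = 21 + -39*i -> [21, -18, -57, -96, -135]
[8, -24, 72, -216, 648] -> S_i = 8*-3^i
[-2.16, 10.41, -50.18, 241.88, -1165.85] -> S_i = -2.16*(-4.82)^i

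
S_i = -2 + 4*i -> [-2, 2, 6, 10, 14]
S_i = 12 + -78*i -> [12, -66, -144, -222, -300]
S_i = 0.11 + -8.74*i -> [0.11, -8.63, -17.37, -26.11, -34.85]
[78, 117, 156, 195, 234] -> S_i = 78 + 39*i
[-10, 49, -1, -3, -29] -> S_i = Random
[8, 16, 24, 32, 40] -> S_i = 8 + 8*i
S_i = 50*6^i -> [50, 300, 1800, 10800, 64800]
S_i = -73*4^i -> [-73, -292, -1168, -4672, -18688]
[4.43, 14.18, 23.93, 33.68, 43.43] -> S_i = 4.43 + 9.75*i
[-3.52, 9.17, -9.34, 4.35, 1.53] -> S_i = Random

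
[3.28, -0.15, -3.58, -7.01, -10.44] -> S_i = 3.28 + -3.43*i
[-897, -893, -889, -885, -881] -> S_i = -897 + 4*i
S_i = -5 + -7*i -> [-5, -12, -19, -26, -33]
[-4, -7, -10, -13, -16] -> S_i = -4 + -3*i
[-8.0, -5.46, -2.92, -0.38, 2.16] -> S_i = -8.00 + 2.54*i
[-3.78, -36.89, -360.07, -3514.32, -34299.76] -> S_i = -3.78*9.76^i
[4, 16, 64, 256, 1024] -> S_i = 4*4^i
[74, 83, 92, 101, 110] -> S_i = 74 + 9*i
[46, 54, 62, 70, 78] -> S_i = 46 + 8*i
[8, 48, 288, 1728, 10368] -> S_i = 8*6^i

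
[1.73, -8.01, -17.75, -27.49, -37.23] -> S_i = 1.73 + -9.74*i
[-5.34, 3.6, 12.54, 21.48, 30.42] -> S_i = -5.34 + 8.94*i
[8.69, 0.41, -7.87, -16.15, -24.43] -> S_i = 8.69 + -8.28*i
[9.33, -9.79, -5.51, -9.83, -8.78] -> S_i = Random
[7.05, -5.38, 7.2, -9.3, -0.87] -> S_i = Random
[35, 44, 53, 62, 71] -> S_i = 35 + 9*i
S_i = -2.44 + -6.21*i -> [-2.44, -8.65, -14.86, -21.07, -27.28]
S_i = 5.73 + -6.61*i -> [5.73, -0.88, -7.49, -14.1, -20.71]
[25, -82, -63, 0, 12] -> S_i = Random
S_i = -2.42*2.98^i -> [-2.42, -7.21, -21.49, -64.04, -190.84]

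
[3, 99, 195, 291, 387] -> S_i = 3 + 96*i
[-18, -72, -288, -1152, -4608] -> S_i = -18*4^i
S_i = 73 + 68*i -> [73, 141, 209, 277, 345]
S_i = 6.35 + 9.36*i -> [6.35, 15.71, 25.07, 34.43, 43.79]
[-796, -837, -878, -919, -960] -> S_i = -796 + -41*i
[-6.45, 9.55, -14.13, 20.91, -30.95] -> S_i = -6.45*(-1.48)^i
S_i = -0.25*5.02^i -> [-0.25, -1.25, -6.3, -31.63, -158.77]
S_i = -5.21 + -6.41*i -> [-5.21, -11.62, -18.03, -24.44, -30.85]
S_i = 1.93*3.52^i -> [1.93, 6.79, 23.91, 84.18, 296.3]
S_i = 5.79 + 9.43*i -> [5.79, 15.22, 24.65, 34.08, 43.51]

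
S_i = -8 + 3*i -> [-8, -5, -2, 1, 4]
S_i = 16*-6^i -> [16, -96, 576, -3456, 20736]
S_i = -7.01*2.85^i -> [-7.01, -19.98, -56.94, -162.28, -462.48]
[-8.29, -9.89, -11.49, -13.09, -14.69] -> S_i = -8.29 + -1.60*i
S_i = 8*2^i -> [8, 16, 32, 64, 128]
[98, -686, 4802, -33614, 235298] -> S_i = 98*-7^i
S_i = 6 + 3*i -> [6, 9, 12, 15, 18]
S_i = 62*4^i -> [62, 248, 992, 3968, 15872]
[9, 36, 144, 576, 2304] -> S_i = 9*4^i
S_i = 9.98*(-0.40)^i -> [9.98, -3.99, 1.6, -0.64, 0.26]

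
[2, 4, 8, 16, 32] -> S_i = 2*2^i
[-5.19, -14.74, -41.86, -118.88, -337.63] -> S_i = -5.19*2.84^i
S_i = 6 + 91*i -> [6, 97, 188, 279, 370]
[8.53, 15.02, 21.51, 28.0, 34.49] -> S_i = 8.53 + 6.49*i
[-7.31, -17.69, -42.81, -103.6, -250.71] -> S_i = -7.31*2.42^i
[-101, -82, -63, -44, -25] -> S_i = -101 + 19*i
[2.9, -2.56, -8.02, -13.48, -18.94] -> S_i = 2.90 + -5.46*i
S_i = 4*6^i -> [4, 24, 144, 864, 5184]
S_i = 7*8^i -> [7, 56, 448, 3584, 28672]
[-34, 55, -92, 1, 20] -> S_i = Random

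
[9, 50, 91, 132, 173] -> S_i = 9 + 41*i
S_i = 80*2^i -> [80, 160, 320, 640, 1280]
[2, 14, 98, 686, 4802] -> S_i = 2*7^i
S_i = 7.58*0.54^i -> [7.58, 4.09, 2.21, 1.19, 0.64]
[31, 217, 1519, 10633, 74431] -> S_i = 31*7^i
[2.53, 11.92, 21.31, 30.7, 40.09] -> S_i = 2.53 + 9.39*i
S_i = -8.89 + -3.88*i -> [-8.89, -12.77, -16.65, -20.53, -24.41]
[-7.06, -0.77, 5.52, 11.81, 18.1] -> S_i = -7.06 + 6.29*i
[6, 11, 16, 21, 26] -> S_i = 6 + 5*i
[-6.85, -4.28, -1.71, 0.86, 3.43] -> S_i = -6.85 + 2.57*i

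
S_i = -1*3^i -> [-1, -3, -9, -27, -81]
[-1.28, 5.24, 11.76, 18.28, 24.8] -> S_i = -1.28 + 6.52*i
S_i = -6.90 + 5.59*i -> [-6.9, -1.31, 4.28, 9.87, 15.46]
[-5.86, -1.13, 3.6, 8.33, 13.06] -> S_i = -5.86 + 4.73*i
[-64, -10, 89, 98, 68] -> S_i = Random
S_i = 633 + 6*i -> [633, 639, 645, 651, 657]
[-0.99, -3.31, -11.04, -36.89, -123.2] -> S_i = -0.99*3.34^i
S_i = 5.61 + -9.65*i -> [5.61, -4.04, -13.69, -23.34, -32.99]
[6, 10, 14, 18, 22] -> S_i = 6 + 4*i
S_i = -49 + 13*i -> [-49, -36, -23, -10, 3]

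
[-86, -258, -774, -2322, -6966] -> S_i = -86*3^i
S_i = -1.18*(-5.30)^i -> [-1.18, 6.25, -33.15, 175.67, -931.08]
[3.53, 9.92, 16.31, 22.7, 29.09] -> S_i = 3.53 + 6.39*i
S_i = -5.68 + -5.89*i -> [-5.68, -11.57, -17.46, -23.35, -29.24]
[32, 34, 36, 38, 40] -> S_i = 32 + 2*i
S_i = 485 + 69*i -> [485, 554, 623, 692, 761]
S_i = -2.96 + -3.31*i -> [-2.96, -6.27, -9.58, -12.89, -16.2]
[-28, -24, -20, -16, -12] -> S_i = -28 + 4*i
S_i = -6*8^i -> [-6, -48, -384, -3072, -24576]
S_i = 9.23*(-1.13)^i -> [9.23, -10.43, 11.79, -13.32, 15.05]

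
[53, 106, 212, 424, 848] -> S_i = 53*2^i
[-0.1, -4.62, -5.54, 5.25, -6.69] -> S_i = Random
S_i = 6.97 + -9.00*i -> [6.97, -2.03, -11.03, -20.03, -29.03]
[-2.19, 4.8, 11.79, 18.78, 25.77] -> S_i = -2.19 + 6.99*i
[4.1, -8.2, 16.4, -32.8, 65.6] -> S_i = 4.10*(-2.00)^i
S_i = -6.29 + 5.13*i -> [-6.29, -1.16, 3.97, 9.1, 14.23]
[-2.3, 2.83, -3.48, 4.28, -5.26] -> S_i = -2.30*(-1.23)^i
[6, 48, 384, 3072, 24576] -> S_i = 6*8^i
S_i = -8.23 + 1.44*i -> [-8.23, -6.79, -5.35, -3.91, -2.47]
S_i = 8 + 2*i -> [8, 10, 12, 14, 16]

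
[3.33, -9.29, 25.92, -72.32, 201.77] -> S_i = 3.33*(-2.79)^i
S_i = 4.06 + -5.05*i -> [4.06, -0.99, -6.04, -11.09, -16.14]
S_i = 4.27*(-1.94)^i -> [4.27, -8.28, 16.07, -31.18, 60.48]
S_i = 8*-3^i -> [8, -24, 72, -216, 648]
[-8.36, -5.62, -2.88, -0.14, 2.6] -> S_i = -8.36 + 2.74*i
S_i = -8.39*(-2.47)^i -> [-8.39, 20.72, -51.19, 126.43, -312.28]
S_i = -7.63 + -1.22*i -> [-7.63, -8.85, -10.07, -11.29, -12.51]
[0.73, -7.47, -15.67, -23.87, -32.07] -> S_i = 0.73 + -8.20*i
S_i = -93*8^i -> [-93, -744, -5952, -47616, -380928]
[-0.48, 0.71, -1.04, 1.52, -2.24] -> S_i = -0.48*(-1.47)^i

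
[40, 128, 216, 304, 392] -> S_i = 40 + 88*i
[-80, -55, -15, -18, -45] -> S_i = Random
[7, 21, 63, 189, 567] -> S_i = 7*3^i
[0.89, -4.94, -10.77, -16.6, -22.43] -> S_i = 0.89 + -5.83*i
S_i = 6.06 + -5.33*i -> [6.06, 0.73, -4.6, -9.93, -15.26]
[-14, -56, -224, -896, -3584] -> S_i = -14*4^i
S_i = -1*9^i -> [-1, -9, -81, -729, -6561]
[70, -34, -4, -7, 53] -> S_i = Random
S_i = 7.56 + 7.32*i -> [7.56, 14.88, 22.2, 29.52, 36.84]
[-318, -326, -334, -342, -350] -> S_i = -318 + -8*i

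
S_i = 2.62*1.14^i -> [2.62, 2.99, 3.4, 3.88, 4.43]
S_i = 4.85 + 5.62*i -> [4.85, 10.47, 16.09, 21.71, 27.33]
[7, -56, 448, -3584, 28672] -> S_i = 7*-8^i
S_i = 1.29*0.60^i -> [1.29, 0.77, 0.46, 0.28, 0.17]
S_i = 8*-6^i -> [8, -48, 288, -1728, 10368]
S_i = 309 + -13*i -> [309, 296, 283, 270, 257]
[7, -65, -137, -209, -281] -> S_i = 7 + -72*i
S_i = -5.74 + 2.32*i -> [-5.74, -3.42, -1.1, 1.22, 3.54]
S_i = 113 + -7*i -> [113, 106, 99, 92, 85]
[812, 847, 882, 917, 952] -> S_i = 812 + 35*i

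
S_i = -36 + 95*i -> [-36, 59, 154, 249, 344]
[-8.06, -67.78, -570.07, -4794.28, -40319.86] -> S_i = -8.06*8.41^i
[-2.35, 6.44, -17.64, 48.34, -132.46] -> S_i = -2.35*(-2.74)^i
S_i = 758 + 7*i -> [758, 765, 772, 779, 786]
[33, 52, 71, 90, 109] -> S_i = 33 + 19*i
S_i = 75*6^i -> [75, 450, 2700, 16200, 97200]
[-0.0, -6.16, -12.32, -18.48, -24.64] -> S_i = -0.00 + -6.16*i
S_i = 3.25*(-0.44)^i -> [3.25, -1.43, 0.63, -0.28, 0.12]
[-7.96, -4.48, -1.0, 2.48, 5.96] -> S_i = -7.96 + 3.48*i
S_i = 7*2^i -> [7, 14, 28, 56, 112]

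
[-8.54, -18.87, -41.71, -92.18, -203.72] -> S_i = -8.54*2.21^i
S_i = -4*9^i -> [-4, -36, -324, -2916, -26244]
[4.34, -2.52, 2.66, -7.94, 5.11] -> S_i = Random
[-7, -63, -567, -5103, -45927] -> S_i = -7*9^i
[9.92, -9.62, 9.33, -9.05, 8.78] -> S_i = 9.92*(-0.97)^i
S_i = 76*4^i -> [76, 304, 1216, 4864, 19456]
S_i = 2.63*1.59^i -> [2.63, 4.18, 6.65, 10.57, 16.81]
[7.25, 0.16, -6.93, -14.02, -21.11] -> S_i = 7.25 + -7.09*i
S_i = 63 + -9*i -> [63, 54, 45, 36, 27]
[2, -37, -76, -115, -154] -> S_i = 2 + -39*i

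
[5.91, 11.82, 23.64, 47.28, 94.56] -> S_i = 5.91*2.00^i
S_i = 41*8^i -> [41, 328, 2624, 20992, 167936]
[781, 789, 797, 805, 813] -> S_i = 781 + 8*i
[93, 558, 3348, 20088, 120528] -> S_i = 93*6^i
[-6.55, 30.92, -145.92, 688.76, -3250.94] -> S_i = -6.55*(-4.72)^i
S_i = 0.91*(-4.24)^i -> [0.91, -3.86, 16.36, -69.36, 294.11]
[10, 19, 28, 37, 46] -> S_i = 10 + 9*i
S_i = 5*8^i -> [5, 40, 320, 2560, 20480]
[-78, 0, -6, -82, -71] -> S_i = Random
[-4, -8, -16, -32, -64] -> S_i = -4*2^i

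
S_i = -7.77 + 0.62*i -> [-7.77, -7.15, -6.53, -5.91, -5.29]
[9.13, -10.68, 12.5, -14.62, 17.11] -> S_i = 9.13*(-1.17)^i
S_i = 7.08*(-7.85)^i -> [7.08, -55.58, 436.29, -3424.86, 26885.11]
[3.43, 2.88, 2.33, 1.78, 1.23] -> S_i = 3.43 + -0.55*i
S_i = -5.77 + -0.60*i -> [-5.77, -6.37, -6.97, -7.57, -8.17]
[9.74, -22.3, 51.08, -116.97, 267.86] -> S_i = 9.74*(-2.29)^i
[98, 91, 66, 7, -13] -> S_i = Random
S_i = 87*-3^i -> [87, -261, 783, -2349, 7047]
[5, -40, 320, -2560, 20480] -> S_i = 5*-8^i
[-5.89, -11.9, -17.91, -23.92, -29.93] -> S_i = -5.89 + -6.01*i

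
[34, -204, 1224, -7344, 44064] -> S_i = 34*-6^i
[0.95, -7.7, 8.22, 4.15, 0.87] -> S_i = Random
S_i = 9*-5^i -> [9, -45, 225, -1125, 5625]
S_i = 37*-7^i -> [37, -259, 1813, -12691, 88837]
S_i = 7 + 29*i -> [7, 36, 65, 94, 123]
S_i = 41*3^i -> [41, 123, 369, 1107, 3321]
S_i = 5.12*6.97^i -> [5.12, 35.69, 248.73, 1733.68, 12083.73]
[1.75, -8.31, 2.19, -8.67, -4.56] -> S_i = Random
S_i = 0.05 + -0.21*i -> [0.05, -0.16, -0.37, -0.58, -0.79]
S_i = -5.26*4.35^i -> [-5.26, -22.88, -99.53, -432.97, -1883.4]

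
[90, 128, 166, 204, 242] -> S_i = 90 + 38*i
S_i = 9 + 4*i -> [9, 13, 17, 21, 25]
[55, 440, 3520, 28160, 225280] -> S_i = 55*8^i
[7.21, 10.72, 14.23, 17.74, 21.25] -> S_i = 7.21 + 3.51*i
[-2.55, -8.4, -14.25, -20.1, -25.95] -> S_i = -2.55 + -5.85*i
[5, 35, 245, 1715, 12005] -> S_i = 5*7^i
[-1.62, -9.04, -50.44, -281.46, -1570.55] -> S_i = -1.62*5.58^i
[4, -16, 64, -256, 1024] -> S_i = 4*-4^i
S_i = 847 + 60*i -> [847, 907, 967, 1027, 1087]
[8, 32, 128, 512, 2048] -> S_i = 8*4^i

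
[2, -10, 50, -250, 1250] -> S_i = 2*-5^i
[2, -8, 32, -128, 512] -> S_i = 2*-4^i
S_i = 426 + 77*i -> [426, 503, 580, 657, 734]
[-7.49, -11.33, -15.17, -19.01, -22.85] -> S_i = -7.49 + -3.84*i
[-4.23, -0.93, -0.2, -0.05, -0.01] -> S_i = -4.23*0.22^i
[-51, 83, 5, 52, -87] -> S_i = Random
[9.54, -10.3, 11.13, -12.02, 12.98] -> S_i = 9.54*(-1.08)^i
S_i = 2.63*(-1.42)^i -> [2.63, -3.73, 5.3, -7.53, 10.69]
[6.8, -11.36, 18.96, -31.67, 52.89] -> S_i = 6.80*(-1.67)^i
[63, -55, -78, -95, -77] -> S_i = Random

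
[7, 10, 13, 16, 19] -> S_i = 7 + 3*i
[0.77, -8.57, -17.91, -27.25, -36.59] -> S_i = 0.77 + -9.34*i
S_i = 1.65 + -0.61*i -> [1.65, 1.04, 0.43, -0.18, -0.79]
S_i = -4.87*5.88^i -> [-4.87, -28.64, -168.38, -990.06, -5821.55]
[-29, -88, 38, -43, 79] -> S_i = Random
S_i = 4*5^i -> [4, 20, 100, 500, 2500]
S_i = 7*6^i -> [7, 42, 252, 1512, 9072]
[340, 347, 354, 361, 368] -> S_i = 340 + 7*i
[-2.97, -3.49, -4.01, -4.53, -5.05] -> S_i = -2.97 + -0.52*i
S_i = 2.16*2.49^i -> [2.16, 5.38, 13.39, 33.35, 83.03]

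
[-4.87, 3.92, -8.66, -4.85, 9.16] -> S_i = Random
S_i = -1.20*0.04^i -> [-1.2, -0.05, -0.0, -0.0, -0.0]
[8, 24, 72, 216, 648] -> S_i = 8*3^i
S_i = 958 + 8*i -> [958, 966, 974, 982, 990]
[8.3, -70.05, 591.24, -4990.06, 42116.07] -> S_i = 8.30*(-8.44)^i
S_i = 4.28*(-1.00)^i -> [4.28, -4.28, 4.28, -4.28, 4.28]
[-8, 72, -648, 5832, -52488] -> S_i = -8*-9^i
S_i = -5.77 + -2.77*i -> [-5.77, -8.54, -11.31, -14.08, -16.85]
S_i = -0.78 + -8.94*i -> [-0.78, -9.72, -18.66, -27.6, -36.54]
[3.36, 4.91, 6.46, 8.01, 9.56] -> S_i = 3.36 + 1.55*i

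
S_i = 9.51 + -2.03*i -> [9.51, 7.48, 5.45, 3.42, 1.39]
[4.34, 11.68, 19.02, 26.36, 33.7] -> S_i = 4.34 + 7.34*i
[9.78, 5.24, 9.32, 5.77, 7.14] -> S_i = Random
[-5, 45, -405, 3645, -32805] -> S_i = -5*-9^i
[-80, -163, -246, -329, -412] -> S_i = -80 + -83*i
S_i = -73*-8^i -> [-73, 584, -4672, 37376, -299008]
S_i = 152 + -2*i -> [152, 150, 148, 146, 144]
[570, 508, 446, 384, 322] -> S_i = 570 + -62*i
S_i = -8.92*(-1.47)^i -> [-8.92, 13.11, -19.28, 28.33, -41.65]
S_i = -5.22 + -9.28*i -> [-5.22, -14.5, -23.78, -33.06, -42.34]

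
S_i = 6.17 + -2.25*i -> [6.17, 3.92, 1.67, -0.58, -2.83]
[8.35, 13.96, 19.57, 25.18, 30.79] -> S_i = 8.35 + 5.61*i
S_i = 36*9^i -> [36, 324, 2916, 26244, 236196]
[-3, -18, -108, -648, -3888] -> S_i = -3*6^i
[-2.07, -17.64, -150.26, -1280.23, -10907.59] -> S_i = -2.07*8.52^i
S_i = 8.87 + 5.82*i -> [8.87, 14.69, 20.51, 26.33, 32.15]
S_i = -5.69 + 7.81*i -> [-5.69, 2.12, 9.93, 17.74, 25.55]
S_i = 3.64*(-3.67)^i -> [3.64, -13.36, 49.03, -179.93, 660.34]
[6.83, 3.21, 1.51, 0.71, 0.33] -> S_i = 6.83*0.47^i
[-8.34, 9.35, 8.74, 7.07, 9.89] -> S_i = Random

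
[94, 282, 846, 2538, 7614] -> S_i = 94*3^i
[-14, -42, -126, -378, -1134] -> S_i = -14*3^i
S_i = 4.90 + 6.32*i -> [4.9, 11.22, 17.54, 23.86, 30.18]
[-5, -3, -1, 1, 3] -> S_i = -5 + 2*i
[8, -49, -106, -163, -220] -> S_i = 8 + -57*i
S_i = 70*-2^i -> [70, -140, 280, -560, 1120]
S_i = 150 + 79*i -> [150, 229, 308, 387, 466]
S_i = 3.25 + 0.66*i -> [3.25, 3.91, 4.57, 5.23, 5.89]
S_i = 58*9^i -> [58, 522, 4698, 42282, 380538]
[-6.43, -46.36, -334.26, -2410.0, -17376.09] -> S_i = -6.43*7.21^i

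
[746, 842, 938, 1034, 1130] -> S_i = 746 + 96*i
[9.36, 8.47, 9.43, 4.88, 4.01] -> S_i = Random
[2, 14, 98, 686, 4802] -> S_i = 2*7^i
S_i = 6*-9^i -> [6, -54, 486, -4374, 39366]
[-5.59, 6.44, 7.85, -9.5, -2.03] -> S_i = Random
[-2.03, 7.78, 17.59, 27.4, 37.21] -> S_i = -2.03 + 9.81*i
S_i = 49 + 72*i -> [49, 121, 193, 265, 337]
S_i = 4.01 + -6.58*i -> [4.01, -2.57, -9.15, -15.73, -22.31]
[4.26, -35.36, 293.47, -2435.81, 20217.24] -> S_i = 4.26*(-8.30)^i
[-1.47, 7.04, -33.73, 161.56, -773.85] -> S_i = -1.47*(-4.79)^i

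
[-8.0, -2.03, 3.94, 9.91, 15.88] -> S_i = -8.00 + 5.97*i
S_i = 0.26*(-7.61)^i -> [0.26, -1.98, 15.06, -114.58, 871.99]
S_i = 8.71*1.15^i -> [8.71, 10.02, 11.52, 13.25, 15.23]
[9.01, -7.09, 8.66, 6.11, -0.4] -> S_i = Random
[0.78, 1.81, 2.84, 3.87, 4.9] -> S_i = 0.78 + 1.03*i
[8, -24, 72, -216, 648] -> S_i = 8*-3^i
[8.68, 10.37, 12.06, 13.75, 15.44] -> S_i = 8.68 + 1.69*i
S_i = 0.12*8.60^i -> [0.12, 1.03, 8.88, 76.33, 656.41]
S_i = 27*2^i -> [27, 54, 108, 216, 432]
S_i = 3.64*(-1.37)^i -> [3.64, -4.99, 6.83, -9.36, 12.82]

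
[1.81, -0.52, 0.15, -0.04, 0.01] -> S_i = 1.81*(-0.29)^i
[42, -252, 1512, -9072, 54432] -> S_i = 42*-6^i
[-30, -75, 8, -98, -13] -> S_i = Random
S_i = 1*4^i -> [1, 4, 16, 64, 256]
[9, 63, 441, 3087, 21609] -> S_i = 9*7^i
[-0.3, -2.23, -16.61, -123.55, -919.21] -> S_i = -0.30*7.44^i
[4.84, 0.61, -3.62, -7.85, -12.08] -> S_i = 4.84 + -4.23*i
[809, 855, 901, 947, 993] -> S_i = 809 + 46*i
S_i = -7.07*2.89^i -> [-7.07, -20.43, -59.05, -170.65, -493.19]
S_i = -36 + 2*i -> [-36, -34, -32, -30, -28]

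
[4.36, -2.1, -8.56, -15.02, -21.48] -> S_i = 4.36 + -6.46*i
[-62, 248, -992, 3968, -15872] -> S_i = -62*-4^i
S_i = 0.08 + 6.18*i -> [0.08, 6.26, 12.44, 18.62, 24.8]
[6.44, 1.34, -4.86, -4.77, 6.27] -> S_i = Random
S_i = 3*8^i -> [3, 24, 192, 1536, 12288]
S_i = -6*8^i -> [-6, -48, -384, -3072, -24576]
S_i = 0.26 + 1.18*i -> [0.26, 1.44, 2.62, 3.8, 4.98]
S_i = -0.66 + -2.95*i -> [-0.66, -3.61, -6.56, -9.51, -12.46]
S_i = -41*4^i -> [-41, -164, -656, -2624, -10496]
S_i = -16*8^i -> [-16, -128, -1024, -8192, -65536]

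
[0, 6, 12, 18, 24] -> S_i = 0 + 6*i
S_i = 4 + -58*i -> [4, -54, -112, -170, -228]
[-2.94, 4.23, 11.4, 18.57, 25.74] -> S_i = -2.94 + 7.17*i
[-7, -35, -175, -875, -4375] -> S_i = -7*5^i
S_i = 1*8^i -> [1, 8, 64, 512, 4096]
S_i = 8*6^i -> [8, 48, 288, 1728, 10368]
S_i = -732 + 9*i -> [-732, -723, -714, -705, -696]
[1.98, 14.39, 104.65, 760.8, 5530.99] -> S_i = 1.98*7.27^i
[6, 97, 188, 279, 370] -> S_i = 6 + 91*i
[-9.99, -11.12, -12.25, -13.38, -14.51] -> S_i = -9.99 + -1.13*i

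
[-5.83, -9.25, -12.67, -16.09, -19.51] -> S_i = -5.83 + -3.42*i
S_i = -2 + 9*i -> [-2, 7, 16, 25, 34]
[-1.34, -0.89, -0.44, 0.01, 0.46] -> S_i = -1.34 + 0.45*i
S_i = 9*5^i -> [9, 45, 225, 1125, 5625]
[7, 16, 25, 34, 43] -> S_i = 7 + 9*i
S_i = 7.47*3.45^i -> [7.47, 25.77, 88.91, 306.75, 1058.27]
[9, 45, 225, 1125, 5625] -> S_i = 9*5^i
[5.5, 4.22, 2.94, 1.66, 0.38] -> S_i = 5.50 + -1.28*i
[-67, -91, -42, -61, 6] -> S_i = Random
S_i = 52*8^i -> [52, 416, 3328, 26624, 212992]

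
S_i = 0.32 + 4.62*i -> [0.32, 4.94, 9.56, 14.18, 18.8]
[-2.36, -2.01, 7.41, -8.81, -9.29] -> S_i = Random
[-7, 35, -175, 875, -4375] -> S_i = -7*-5^i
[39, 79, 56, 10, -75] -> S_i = Random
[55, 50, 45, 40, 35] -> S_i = 55 + -5*i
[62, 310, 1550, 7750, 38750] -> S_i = 62*5^i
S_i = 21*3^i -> [21, 63, 189, 567, 1701]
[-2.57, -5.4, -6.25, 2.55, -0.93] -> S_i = Random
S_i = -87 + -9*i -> [-87, -96, -105, -114, -123]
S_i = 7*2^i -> [7, 14, 28, 56, 112]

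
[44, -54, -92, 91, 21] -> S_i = Random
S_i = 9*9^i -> [9, 81, 729, 6561, 59049]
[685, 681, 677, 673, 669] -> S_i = 685 + -4*i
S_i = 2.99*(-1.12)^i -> [2.99, -3.35, 3.75, -4.2, 4.7]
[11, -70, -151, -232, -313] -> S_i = 11 + -81*i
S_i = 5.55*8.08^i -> [5.55, 44.84, 362.34, 2927.7, 23655.84]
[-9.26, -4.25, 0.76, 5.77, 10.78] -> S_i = -9.26 + 5.01*i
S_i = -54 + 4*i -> [-54, -50, -46, -42, -38]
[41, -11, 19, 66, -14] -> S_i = Random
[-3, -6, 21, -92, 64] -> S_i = Random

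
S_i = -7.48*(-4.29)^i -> [-7.48, 32.09, -137.66, 590.57, -2533.56]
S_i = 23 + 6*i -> [23, 29, 35, 41, 47]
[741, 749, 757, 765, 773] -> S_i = 741 + 8*i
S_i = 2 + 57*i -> [2, 59, 116, 173, 230]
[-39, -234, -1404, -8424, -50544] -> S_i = -39*6^i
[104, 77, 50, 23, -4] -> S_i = 104 + -27*i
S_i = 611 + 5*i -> [611, 616, 621, 626, 631]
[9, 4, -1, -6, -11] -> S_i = 9 + -5*i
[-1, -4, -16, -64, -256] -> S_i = -1*4^i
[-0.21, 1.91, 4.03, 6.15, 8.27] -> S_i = -0.21 + 2.12*i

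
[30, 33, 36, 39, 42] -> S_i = 30 + 3*i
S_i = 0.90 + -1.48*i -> [0.9, -0.58, -2.06, -3.54, -5.02]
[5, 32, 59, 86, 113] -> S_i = 5 + 27*i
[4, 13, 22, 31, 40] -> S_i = 4 + 9*i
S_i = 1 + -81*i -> [1, -80, -161, -242, -323]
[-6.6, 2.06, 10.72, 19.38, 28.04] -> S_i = -6.60 + 8.66*i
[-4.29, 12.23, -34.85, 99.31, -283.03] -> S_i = -4.29*(-2.85)^i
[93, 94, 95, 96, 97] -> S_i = 93 + 1*i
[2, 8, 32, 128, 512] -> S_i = 2*4^i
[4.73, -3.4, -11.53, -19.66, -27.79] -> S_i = 4.73 + -8.13*i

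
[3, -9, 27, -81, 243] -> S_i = 3*-3^i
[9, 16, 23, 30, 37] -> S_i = 9 + 7*i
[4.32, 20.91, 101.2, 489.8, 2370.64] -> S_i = 4.32*4.84^i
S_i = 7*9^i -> [7, 63, 567, 5103, 45927]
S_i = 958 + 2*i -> [958, 960, 962, 964, 966]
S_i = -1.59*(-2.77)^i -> [-1.59, 4.4, -12.2, 33.79, -93.61]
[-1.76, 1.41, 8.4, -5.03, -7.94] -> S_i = Random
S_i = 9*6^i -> [9, 54, 324, 1944, 11664]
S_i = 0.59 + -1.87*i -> [0.59, -1.28, -3.15, -5.02, -6.89]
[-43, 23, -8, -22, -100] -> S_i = Random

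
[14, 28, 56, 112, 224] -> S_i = 14*2^i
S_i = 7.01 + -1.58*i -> [7.01, 5.43, 3.85, 2.27, 0.69]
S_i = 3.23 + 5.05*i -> [3.23, 8.28, 13.33, 18.38, 23.43]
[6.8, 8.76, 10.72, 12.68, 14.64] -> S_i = 6.80 + 1.96*i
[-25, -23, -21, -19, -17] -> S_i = -25 + 2*i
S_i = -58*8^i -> [-58, -464, -3712, -29696, -237568]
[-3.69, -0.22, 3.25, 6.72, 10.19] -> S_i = -3.69 + 3.47*i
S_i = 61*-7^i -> [61, -427, 2989, -20923, 146461]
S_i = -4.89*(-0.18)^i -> [-4.89, 0.88, -0.16, 0.03, -0.01]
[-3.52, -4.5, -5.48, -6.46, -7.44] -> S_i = -3.52 + -0.98*i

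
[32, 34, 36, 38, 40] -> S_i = 32 + 2*i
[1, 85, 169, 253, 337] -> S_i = 1 + 84*i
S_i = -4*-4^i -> [-4, 16, -64, 256, -1024]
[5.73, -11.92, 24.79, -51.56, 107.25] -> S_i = 5.73*(-2.08)^i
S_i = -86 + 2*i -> [-86, -84, -82, -80, -78]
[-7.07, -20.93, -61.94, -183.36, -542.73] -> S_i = -7.07*2.96^i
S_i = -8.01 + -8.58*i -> [-8.01, -16.59, -25.17, -33.75, -42.33]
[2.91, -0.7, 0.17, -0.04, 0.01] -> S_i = 2.91*(-0.24)^i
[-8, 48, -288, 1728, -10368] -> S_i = -8*-6^i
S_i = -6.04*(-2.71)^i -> [-6.04, 16.37, -44.36, 120.21, -325.77]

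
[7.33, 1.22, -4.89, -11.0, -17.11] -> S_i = 7.33 + -6.11*i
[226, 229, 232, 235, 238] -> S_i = 226 + 3*i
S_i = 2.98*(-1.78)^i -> [2.98, -5.3, 9.44, -16.81, 29.92]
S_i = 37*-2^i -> [37, -74, 148, -296, 592]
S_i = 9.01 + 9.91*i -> [9.01, 18.92, 28.83, 38.74, 48.65]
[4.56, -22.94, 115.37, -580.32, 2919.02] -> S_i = 4.56*(-5.03)^i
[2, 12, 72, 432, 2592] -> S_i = 2*6^i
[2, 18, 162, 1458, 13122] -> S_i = 2*9^i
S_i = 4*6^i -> [4, 24, 144, 864, 5184]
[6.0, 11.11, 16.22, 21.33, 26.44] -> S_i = 6.00 + 5.11*i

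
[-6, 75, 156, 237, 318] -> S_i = -6 + 81*i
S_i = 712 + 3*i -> [712, 715, 718, 721, 724]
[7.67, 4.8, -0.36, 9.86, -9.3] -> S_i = Random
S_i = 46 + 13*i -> [46, 59, 72, 85, 98]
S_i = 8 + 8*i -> [8, 16, 24, 32, 40]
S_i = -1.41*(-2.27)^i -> [-1.41, 3.2, -7.27, 16.49, -37.44]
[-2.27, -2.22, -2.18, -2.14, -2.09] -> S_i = -2.27*0.98^i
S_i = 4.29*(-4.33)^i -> [4.29, -18.58, 80.43, -348.27, 1508.03]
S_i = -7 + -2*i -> [-7, -9, -11, -13, -15]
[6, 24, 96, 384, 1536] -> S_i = 6*4^i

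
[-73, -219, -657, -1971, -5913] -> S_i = -73*3^i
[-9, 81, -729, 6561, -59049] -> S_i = -9*-9^i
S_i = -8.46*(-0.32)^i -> [-8.46, 2.71, -0.87, 0.28, -0.09]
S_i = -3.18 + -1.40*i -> [-3.18, -4.58, -5.98, -7.38, -8.78]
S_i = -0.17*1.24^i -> [-0.17, -0.21, -0.26, -0.32, -0.4]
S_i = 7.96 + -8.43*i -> [7.96, -0.47, -8.9, -17.33, -25.76]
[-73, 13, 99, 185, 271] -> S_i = -73 + 86*i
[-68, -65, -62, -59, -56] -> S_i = -68 + 3*i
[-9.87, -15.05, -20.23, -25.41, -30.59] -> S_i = -9.87 + -5.18*i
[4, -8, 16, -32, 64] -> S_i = 4*-2^i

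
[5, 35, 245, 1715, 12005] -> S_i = 5*7^i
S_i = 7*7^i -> [7, 49, 343, 2401, 16807]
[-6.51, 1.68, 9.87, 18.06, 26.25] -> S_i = -6.51 + 8.19*i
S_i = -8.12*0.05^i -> [-8.12, -0.41, -0.02, -0.0, -0.0]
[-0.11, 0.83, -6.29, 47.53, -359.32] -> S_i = -0.11*(-7.56)^i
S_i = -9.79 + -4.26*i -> [-9.79, -14.05, -18.31, -22.57, -26.83]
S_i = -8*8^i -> [-8, -64, -512, -4096, -32768]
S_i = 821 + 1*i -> [821, 822, 823, 824, 825]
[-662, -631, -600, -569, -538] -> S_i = -662 + 31*i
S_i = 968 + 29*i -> [968, 997, 1026, 1055, 1084]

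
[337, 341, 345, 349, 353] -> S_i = 337 + 4*i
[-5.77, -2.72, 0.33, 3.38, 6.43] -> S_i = -5.77 + 3.05*i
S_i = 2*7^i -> [2, 14, 98, 686, 4802]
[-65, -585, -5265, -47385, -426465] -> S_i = -65*9^i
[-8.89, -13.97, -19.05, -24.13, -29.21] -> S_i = -8.89 + -5.08*i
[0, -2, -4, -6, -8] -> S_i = 0 + -2*i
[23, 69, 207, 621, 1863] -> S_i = 23*3^i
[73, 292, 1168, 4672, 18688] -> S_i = 73*4^i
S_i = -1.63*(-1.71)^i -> [-1.63, 2.79, -4.77, 8.15, -13.94]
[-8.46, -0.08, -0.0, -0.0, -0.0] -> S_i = -8.46*0.01^i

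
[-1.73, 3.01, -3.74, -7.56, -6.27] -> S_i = Random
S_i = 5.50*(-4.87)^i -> [5.5, -26.78, 130.44, -635.26, 3093.7]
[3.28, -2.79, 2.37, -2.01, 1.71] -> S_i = 3.28*(-0.85)^i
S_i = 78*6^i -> [78, 468, 2808, 16848, 101088]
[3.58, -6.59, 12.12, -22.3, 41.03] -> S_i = 3.58*(-1.84)^i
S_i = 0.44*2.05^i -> [0.44, 0.9, 1.85, 3.79, 7.77]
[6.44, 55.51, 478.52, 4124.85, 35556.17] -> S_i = 6.44*8.62^i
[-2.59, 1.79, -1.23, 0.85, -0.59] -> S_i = -2.59*(-0.69)^i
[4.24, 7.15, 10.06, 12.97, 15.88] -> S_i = 4.24 + 2.91*i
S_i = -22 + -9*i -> [-22, -31, -40, -49, -58]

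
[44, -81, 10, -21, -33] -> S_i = Random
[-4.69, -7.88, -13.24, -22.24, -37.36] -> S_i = -4.69*1.68^i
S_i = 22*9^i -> [22, 198, 1782, 16038, 144342]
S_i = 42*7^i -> [42, 294, 2058, 14406, 100842]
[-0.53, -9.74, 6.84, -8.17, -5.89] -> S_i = Random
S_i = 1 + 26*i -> [1, 27, 53, 79, 105]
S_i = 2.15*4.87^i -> [2.15, 10.47, 50.99, 248.33, 1209.36]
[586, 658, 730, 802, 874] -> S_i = 586 + 72*i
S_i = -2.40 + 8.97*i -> [-2.4, 6.57, 15.54, 24.51, 33.48]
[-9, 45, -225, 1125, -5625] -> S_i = -9*-5^i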